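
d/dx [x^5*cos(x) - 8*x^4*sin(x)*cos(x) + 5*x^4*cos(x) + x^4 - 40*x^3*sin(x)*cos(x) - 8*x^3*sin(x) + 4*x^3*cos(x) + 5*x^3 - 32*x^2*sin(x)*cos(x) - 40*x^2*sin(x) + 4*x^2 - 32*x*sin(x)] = -x^5*sin(x) - 8*x^4*cos(2*x) + 5*sqrt(2)*x^4*cos(x + pi/4) - 4*x^3*sin(x) - 16*x^3*sin(2*x) + 12*x^3*cos(x) - 40*x^3*cos(2*x) + 4*x^3 - 24*x^2*sin(x) - 60*x^2*sin(2*x) - 28*x^2*cos(x) - 32*x^2*cos(2*x) + 15*x^2 - 80*x*sin(x) - 32*x*sin(2*x) - 32*x*cos(x) + 8*x - 32*sin(x)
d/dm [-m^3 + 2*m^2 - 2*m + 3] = -3*m^2 + 4*m - 2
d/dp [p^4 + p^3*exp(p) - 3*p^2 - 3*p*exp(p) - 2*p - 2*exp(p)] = p^3*exp(p) + 4*p^3 + 3*p^2*exp(p) - 3*p*exp(p) - 6*p - 5*exp(p) - 2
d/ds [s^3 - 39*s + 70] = 3*s^2 - 39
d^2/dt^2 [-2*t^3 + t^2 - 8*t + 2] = 2 - 12*t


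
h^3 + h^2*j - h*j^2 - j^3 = (h - j)*(h + j)^2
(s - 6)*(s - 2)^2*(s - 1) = s^4 - 11*s^3 + 38*s^2 - 52*s + 24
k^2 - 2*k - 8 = (k - 4)*(k + 2)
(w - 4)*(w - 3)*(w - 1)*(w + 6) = w^4 - 2*w^3 - 29*w^2 + 102*w - 72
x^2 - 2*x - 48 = (x - 8)*(x + 6)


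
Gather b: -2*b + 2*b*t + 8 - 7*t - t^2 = b*(2*t - 2) - t^2 - 7*t + 8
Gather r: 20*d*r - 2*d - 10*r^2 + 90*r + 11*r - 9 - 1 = -2*d - 10*r^2 + r*(20*d + 101) - 10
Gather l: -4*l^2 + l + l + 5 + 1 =-4*l^2 + 2*l + 6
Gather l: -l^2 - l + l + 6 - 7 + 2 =1 - l^2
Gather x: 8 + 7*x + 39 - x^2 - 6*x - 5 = -x^2 + x + 42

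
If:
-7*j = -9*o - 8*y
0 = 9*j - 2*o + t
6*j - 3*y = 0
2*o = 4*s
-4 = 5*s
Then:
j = 8/5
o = -8/5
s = -4/5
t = -88/5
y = 16/5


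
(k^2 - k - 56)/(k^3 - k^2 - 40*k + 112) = (k - 8)/(k^2 - 8*k + 16)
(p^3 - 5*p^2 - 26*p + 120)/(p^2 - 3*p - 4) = (p^2 - p - 30)/(p + 1)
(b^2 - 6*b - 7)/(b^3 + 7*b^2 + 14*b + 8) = (b - 7)/(b^2 + 6*b + 8)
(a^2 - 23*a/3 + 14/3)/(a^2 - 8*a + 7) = (a - 2/3)/(a - 1)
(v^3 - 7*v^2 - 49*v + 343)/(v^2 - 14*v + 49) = v + 7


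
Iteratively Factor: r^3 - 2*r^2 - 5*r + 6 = (r + 2)*(r^2 - 4*r + 3) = (r - 3)*(r + 2)*(r - 1)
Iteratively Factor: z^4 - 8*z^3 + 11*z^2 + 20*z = (z)*(z^3 - 8*z^2 + 11*z + 20) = z*(z - 4)*(z^2 - 4*z - 5) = z*(z - 4)*(z + 1)*(z - 5)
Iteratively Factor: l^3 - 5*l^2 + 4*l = (l)*(l^2 - 5*l + 4) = l*(l - 1)*(l - 4)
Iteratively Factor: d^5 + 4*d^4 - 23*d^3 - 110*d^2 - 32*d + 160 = (d - 5)*(d^4 + 9*d^3 + 22*d^2 - 32) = (d - 5)*(d - 1)*(d^3 + 10*d^2 + 32*d + 32) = (d - 5)*(d - 1)*(d + 4)*(d^2 + 6*d + 8) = (d - 5)*(d - 1)*(d + 2)*(d + 4)*(d + 4)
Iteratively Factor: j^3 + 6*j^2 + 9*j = (j + 3)*(j^2 + 3*j) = j*(j + 3)*(j + 3)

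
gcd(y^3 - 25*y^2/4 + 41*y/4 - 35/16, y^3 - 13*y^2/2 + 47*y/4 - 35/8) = y^2 - 6*y + 35/4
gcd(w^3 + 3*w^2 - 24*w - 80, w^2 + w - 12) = w + 4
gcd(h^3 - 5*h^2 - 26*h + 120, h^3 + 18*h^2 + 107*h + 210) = h + 5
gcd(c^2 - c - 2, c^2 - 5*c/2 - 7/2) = c + 1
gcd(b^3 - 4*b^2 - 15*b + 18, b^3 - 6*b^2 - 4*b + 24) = b - 6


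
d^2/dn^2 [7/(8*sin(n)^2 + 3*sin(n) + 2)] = 7*(-256*sin(n)^4 - 72*sin(n)^3 + 439*sin(n)^2 + 150*sin(n) - 14)/(8*sin(n)^2 + 3*sin(n) + 2)^3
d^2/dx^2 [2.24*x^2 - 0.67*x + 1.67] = 4.48000000000000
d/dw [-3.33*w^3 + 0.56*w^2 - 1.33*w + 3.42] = -9.99*w^2 + 1.12*w - 1.33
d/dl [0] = 0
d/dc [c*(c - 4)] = 2*c - 4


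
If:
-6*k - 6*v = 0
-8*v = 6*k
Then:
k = 0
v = 0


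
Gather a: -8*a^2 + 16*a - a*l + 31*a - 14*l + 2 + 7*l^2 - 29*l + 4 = -8*a^2 + a*(47 - l) + 7*l^2 - 43*l + 6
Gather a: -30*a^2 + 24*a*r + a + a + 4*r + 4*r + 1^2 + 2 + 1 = -30*a^2 + a*(24*r + 2) + 8*r + 4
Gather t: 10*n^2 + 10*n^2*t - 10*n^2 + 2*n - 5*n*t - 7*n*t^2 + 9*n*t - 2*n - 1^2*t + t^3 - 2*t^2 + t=t^3 + t^2*(-7*n - 2) + t*(10*n^2 + 4*n)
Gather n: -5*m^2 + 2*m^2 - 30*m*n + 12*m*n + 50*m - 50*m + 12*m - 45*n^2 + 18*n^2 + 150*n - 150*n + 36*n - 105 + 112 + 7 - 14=-3*m^2 + 12*m - 27*n^2 + n*(36 - 18*m)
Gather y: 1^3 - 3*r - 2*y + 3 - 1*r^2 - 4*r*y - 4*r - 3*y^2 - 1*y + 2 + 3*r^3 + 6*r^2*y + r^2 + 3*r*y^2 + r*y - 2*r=3*r^3 - 9*r + y^2*(3*r - 3) + y*(6*r^2 - 3*r - 3) + 6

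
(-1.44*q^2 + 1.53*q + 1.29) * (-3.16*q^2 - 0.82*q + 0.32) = 4.5504*q^4 - 3.654*q^3 - 5.7918*q^2 - 0.5682*q + 0.4128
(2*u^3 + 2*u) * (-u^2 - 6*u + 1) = -2*u^5 - 12*u^4 - 12*u^2 + 2*u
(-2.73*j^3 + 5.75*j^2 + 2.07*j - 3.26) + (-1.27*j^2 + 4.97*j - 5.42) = -2.73*j^3 + 4.48*j^2 + 7.04*j - 8.68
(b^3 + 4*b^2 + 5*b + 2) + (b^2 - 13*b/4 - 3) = b^3 + 5*b^2 + 7*b/4 - 1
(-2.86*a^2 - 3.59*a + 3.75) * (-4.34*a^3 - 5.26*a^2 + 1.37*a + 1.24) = 12.4124*a^5 + 30.6242*a^4 - 1.3098*a^3 - 28.1897*a^2 + 0.6859*a + 4.65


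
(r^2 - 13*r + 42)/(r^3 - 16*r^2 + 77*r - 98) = (r - 6)/(r^2 - 9*r + 14)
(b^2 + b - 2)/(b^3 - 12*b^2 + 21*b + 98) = (b - 1)/(b^2 - 14*b + 49)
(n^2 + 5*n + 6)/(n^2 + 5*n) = (n^2 + 5*n + 6)/(n*(n + 5))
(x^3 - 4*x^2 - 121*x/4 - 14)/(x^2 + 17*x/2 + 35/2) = (x^2 - 15*x/2 - 4)/(x + 5)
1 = 1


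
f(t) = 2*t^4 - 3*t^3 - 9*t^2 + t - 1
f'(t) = 8*t^3 - 9*t^2 - 18*t + 1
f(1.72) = -23.67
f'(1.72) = -15.88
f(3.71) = 104.54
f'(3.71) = 218.86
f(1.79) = -24.72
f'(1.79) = -14.17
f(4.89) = 581.47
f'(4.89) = 633.21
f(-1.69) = 2.40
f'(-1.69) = -32.90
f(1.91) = -26.21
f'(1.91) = -10.47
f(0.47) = -2.73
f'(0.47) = -8.62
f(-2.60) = 79.68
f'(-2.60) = -153.65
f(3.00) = 2.00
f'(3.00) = 82.00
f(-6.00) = 2909.00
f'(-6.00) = -1943.00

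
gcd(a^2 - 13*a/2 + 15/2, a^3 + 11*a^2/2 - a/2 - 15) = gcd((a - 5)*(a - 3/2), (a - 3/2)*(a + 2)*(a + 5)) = a - 3/2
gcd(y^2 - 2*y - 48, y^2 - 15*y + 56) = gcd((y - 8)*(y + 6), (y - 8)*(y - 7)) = y - 8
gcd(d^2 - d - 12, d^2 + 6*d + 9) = d + 3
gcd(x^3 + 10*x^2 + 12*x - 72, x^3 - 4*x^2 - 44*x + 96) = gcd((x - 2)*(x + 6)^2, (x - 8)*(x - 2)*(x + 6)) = x^2 + 4*x - 12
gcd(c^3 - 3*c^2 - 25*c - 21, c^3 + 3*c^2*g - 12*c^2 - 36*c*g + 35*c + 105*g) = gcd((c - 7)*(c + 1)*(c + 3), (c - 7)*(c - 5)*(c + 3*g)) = c - 7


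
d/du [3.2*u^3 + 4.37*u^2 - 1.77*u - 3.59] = 9.6*u^2 + 8.74*u - 1.77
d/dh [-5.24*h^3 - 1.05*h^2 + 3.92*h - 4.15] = -15.72*h^2 - 2.1*h + 3.92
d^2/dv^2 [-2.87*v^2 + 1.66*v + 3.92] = -5.74000000000000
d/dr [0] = 0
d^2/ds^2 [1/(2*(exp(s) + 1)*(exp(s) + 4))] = (4*exp(3*s) + 15*exp(2*s) + 9*exp(s) - 20)*exp(s)/(2*(exp(6*s) + 15*exp(5*s) + 87*exp(4*s) + 245*exp(3*s) + 348*exp(2*s) + 240*exp(s) + 64))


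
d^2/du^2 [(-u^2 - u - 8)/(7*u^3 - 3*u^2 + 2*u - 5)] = 2*(-49*u^6 - 147*u^5 - 2247*u^4 + 1098*u^3 - 717*u^2 - 651*u + 53)/(343*u^9 - 441*u^8 + 483*u^7 - 1014*u^6 + 768*u^5 - 591*u^4 + 713*u^3 - 285*u^2 + 150*u - 125)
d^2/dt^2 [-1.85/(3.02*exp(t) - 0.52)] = (-16.87274*exp(t) - 2.90524)*exp(t)/(3.02*exp(t) - 0.52)^3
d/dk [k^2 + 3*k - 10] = 2*k + 3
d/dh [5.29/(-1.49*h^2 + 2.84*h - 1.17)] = (15.7642*h - 15.0236)/(1.49*h^2 - 2.84*h + 1.17)^2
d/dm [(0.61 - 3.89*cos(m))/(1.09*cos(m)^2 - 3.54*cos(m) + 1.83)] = (-4.2401*cos(m)^2 + 1.3298*cos(m) + 4.9593)*sin(m)/(1.1881*cos(m)^4 - 7.7172*cos(m)^3 + 16.521*cos(m)^2 - 12.9564*cos(m) + 3.3489)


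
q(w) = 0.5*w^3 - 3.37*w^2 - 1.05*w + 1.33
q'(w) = 1.5*w^2 - 6.74*w - 1.05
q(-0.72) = 0.15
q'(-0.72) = 4.58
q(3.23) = -20.37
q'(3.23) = -7.17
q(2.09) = -11.02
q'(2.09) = -8.58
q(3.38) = -21.41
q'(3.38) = -6.69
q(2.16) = -11.62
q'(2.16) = -8.61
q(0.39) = 0.44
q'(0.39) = -3.45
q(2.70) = -16.23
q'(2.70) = -8.31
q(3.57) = -22.62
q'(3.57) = -5.99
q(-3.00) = -39.35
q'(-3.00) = 32.67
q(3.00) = -18.65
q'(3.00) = -7.77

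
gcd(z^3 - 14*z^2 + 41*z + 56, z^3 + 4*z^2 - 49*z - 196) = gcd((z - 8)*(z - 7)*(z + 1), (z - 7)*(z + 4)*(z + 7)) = z - 7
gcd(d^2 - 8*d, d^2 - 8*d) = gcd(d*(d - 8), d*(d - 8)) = d^2 - 8*d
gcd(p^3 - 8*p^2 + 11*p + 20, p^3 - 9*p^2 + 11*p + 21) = p + 1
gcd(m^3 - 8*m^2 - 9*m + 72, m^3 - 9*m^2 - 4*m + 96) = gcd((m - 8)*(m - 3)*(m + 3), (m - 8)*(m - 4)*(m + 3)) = m^2 - 5*m - 24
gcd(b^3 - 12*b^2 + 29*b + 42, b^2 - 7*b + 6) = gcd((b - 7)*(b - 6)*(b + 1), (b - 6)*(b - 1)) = b - 6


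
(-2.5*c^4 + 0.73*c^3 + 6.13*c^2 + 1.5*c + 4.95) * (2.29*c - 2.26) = -5.725*c^5 + 7.3217*c^4 + 12.3879*c^3 - 10.4188*c^2 + 7.9455*c - 11.187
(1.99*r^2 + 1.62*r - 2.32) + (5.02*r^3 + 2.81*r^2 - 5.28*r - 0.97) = 5.02*r^3 + 4.8*r^2 - 3.66*r - 3.29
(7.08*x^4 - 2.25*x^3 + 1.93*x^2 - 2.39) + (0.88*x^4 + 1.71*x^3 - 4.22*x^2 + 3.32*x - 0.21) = 7.96*x^4 - 0.54*x^3 - 2.29*x^2 + 3.32*x - 2.6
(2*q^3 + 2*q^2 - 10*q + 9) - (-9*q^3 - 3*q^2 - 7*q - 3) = 11*q^3 + 5*q^2 - 3*q + 12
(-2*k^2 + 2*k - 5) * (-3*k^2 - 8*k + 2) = 6*k^4 + 10*k^3 - 5*k^2 + 44*k - 10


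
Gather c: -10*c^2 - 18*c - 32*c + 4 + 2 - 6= -10*c^2 - 50*c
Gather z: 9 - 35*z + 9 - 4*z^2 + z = -4*z^2 - 34*z + 18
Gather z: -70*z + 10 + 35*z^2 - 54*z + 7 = 35*z^2 - 124*z + 17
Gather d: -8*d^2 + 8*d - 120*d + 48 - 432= -8*d^2 - 112*d - 384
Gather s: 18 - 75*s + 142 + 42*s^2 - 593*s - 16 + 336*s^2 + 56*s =378*s^2 - 612*s + 144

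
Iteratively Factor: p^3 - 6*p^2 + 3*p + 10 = (p - 2)*(p^2 - 4*p - 5) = (p - 5)*(p - 2)*(p + 1)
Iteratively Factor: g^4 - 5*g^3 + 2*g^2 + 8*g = (g + 1)*(g^3 - 6*g^2 + 8*g) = (g - 2)*(g + 1)*(g^2 - 4*g) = g*(g - 2)*(g + 1)*(g - 4)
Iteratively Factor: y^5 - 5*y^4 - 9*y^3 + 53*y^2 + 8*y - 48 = (y + 1)*(y^4 - 6*y^3 - 3*y^2 + 56*y - 48) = (y - 4)*(y + 1)*(y^3 - 2*y^2 - 11*y + 12) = (y - 4)*(y + 1)*(y + 3)*(y^2 - 5*y + 4) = (y - 4)*(y - 1)*(y + 1)*(y + 3)*(y - 4)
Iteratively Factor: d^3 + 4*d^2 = (d)*(d^2 + 4*d) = d*(d + 4)*(d)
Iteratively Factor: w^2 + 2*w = (w + 2)*(w)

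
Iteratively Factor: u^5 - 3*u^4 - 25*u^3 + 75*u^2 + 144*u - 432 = (u + 3)*(u^4 - 6*u^3 - 7*u^2 + 96*u - 144) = (u - 4)*(u + 3)*(u^3 - 2*u^2 - 15*u + 36) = (u - 4)*(u - 3)*(u + 3)*(u^2 + u - 12) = (u - 4)*(u - 3)^2*(u + 3)*(u + 4)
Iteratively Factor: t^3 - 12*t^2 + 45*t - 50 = (t - 2)*(t^2 - 10*t + 25) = (t - 5)*(t - 2)*(t - 5)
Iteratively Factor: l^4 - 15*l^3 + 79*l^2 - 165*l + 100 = (l - 5)*(l^3 - 10*l^2 + 29*l - 20) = (l - 5)*(l - 1)*(l^2 - 9*l + 20) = (l - 5)^2*(l - 1)*(l - 4)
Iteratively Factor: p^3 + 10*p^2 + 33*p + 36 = (p + 3)*(p^2 + 7*p + 12) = (p + 3)^2*(p + 4)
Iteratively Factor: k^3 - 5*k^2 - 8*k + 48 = (k - 4)*(k^2 - k - 12) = (k - 4)*(k + 3)*(k - 4)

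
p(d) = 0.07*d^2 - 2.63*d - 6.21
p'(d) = 0.14*d - 2.63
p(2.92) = -13.29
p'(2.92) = -2.22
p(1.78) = -10.67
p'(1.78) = -2.38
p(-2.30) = 0.21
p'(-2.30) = -2.95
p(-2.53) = 0.89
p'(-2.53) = -2.98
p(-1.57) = -1.91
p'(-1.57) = -2.85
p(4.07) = -15.75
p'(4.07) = -2.06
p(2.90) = -13.25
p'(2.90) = -2.22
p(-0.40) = -5.15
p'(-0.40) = -2.69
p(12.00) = -27.69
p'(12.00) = -0.95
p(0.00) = -6.21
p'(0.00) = -2.63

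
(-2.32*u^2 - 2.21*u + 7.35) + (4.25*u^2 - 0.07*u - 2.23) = 1.93*u^2 - 2.28*u + 5.12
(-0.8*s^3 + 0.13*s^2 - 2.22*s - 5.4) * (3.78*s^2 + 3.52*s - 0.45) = -3.024*s^5 - 2.3246*s^4 - 7.574*s^3 - 28.2849*s^2 - 18.009*s + 2.43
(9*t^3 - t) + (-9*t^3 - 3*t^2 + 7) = -3*t^2 - t + 7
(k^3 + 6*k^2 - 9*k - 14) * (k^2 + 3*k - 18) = k^5 + 9*k^4 - 9*k^3 - 149*k^2 + 120*k + 252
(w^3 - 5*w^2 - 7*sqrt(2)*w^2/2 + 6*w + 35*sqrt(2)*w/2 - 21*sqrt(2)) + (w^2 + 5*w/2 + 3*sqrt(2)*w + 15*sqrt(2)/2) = w^3 - 7*sqrt(2)*w^2/2 - 4*w^2 + 17*w/2 + 41*sqrt(2)*w/2 - 27*sqrt(2)/2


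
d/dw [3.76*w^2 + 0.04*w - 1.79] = 7.52*w + 0.04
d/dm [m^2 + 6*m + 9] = 2*m + 6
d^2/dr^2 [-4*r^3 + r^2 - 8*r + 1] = 2 - 24*r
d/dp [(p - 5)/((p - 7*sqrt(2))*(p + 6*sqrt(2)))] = (-p^2 + 10*p - 84 - 5*sqrt(2))/(p^4 - 2*sqrt(2)*p^3 - 166*p^2 + 168*sqrt(2)*p + 7056)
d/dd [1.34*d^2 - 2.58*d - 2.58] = 2.68*d - 2.58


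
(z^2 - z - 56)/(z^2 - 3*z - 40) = (z + 7)/(z + 5)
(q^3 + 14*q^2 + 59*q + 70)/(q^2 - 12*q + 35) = (q^3 + 14*q^2 + 59*q + 70)/(q^2 - 12*q + 35)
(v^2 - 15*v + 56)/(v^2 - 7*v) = (v - 8)/v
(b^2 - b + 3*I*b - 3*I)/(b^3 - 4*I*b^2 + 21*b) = (b - 1)/(b*(b - 7*I))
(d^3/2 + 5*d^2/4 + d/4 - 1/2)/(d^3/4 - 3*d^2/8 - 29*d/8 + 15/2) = 2*(2*d^3 + 5*d^2 + d - 2)/(2*d^3 - 3*d^2 - 29*d + 60)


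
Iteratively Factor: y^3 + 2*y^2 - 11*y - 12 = (y - 3)*(y^2 + 5*y + 4) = (y - 3)*(y + 1)*(y + 4)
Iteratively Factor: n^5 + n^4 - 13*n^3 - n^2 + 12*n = (n - 3)*(n^4 + 4*n^3 - n^2 - 4*n) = (n - 3)*(n + 4)*(n^3 - n) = (n - 3)*(n - 1)*(n + 4)*(n^2 + n) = n*(n - 3)*(n - 1)*(n + 4)*(n + 1)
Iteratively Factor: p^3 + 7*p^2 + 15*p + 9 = (p + 1)*(p^2 + 6*p + 9) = (p + 1)*(p + 3)*(p + 3)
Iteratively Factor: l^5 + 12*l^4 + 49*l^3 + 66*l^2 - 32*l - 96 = (l + 4)*(l^4 + 8*l^3 + 17*l^2 - 2*l - 24) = (l - 1)*(l + 4)*(l^3 + 9*l^2 + 26*l + 24) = (l - 1)*(l + 2)*(l + 4)*(l^2 + 7*l + 12) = (l - 1)*(l + 2)*(l + 3)*(l + 4)*(l + 4)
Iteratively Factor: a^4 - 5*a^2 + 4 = (a - 1)*(a^3 + a^2 - 4*a - 4) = (a - 1)*(a + 2)*(a^2 - a - 2) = (a - 2)*(a - 1)*(a + 2)*(a + 1)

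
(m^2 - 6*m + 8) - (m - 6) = m^2 - 7*m + 14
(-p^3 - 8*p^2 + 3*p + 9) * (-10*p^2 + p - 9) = 10*p^5 + 79*p^4 - 29*p^3 - 15*p^2 - 18*p - 81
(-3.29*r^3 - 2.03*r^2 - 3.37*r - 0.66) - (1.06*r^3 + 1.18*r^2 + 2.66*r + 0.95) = -4.35*r^3 - 3.21*r^2 - 6.03*r - 1.61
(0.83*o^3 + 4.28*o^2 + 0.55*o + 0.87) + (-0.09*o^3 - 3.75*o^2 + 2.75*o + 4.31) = 0.74*o^3 + 0.53*o^2 + 3.3*o + 5.18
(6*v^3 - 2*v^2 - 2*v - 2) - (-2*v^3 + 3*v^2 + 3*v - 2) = 8*v^3 - 5*v^2 - 5*v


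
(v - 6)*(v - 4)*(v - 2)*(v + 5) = v^4 - 7*v^3 - 16*v^2 + 172*v - 240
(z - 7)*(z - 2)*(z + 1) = z^3 - 8*z^2 + 5*z + 14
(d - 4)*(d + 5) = d^2 + d - 20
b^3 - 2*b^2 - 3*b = b*(b - 3)*(b + 1)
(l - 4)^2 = l^2 - 8*l + 16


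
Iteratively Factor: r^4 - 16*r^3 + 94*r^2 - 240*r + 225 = (r - 3)*(r^3 - 13*r^2 + 55*r - 75) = (r - 5)*(r - 3)*(r^2 - 8*r + 15) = (r - 5)^2*(r - 3)*(r - 3)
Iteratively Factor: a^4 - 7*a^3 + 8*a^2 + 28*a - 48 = (a + 2)*(a^3 - 9*a^2 + 26*a - 24) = (a - 2)*(a + 2)*(a^2 - 7*a + 12) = (a - 3)*(a - 2)*(a + 2)*(a - 4)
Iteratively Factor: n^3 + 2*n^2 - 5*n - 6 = (n + 3)*(n^2 - n - 2) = (n + 1)*(n + 3)*(n - 2)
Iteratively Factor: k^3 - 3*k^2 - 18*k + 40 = (k - 5)*(k^2 + 2*k - 8) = (k - 5)*(k - 2)*(k + 4)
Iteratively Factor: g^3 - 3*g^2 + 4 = (g - 2)*(g^2 - g - 2) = (g - 2)^2*(g + 1)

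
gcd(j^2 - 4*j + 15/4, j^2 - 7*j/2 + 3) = j - 3/2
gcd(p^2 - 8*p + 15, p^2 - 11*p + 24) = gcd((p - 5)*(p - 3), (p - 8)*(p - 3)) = p - 3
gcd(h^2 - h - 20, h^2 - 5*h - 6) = 1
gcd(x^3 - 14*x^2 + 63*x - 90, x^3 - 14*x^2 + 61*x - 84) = x - 3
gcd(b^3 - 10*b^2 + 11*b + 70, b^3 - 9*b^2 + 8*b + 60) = b^2 - 3*b - 10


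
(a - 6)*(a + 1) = a^2 - 5*a - 6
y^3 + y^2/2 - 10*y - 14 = (y - 7/2)*(y + 2)^2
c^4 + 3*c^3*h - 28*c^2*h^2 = c^2*(c - 4*h)*(c + 7*h)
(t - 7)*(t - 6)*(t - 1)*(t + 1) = t^4 - 13*t^3 + 41*t^2 + 13*t - 42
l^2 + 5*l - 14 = (l - 2)*(l + 7)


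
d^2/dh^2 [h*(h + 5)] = 2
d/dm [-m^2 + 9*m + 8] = 9 - 2*m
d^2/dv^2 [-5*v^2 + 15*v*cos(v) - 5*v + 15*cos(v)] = -15*v*cos(v) - 30*sin(v) - 15*cos(v) - 10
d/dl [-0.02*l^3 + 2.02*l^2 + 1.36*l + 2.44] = -0.06*l^2 + 4.04*l + 1.36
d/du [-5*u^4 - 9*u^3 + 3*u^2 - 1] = u*(-20*u^2 - 27*u + 6)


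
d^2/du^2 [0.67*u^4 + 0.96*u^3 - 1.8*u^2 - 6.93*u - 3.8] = 8.04*u^2 + 5.76*u - 3.6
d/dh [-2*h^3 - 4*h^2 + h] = -6*h^2 - 8*h + 1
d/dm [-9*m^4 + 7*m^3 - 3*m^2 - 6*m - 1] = -36*m^3 + 21*m^2 - 6*m - 6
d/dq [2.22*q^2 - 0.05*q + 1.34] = 4.44*q - 0.05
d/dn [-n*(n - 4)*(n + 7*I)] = -3*n^2 + n*(8 - 14*I) + 28*I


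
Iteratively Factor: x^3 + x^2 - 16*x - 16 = (x - 4)*(x^2 + 5*x + 4) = (x - 4)*(x + 1)*(x + 4)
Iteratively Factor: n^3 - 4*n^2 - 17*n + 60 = (n - 3)*(n^2 - n - 20) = (n - 3)*(n + 4)*(n - 5)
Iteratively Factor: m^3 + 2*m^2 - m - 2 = (m + 1)*(m^2 + m - 2) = (m - 1)*(m + 1)*(m + 2)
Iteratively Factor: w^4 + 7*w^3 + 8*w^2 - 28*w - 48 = (w - 2)*(w^3 + 9*w^2 + 26*w + 24) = (w - 2)*(w + 3)*(w^2 + 6*w + 8) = (w - 2)*(w + 2)*(w + 3)*(w + 4)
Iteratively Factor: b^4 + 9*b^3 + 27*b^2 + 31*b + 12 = (b + 3)*(b^3 + 6*b^2 + 9*b + 4) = (b + 3)*(b + 4)*(b^2 + 2*b + 1) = (b + 1)*(b + 3)*(b + 4)*(b + 1)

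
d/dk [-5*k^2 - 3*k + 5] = -10*k - 3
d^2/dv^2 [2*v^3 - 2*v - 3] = 12*v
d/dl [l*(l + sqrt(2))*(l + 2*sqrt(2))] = 3*l^2 + 6*sqrt(2)*l + 4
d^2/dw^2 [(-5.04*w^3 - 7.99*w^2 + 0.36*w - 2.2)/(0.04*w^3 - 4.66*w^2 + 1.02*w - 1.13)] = (-1.90448*w^6 + 1.23724799999991*w^5 - 1.22260800000004*w^4 - 16.2530399999999*w^3 + 0.307860000000005*w^2 + 12.158016*w - 0.983229999999994)/(6.4e-5*w^9 - 0.022368*w^8 + 2.610768*w^7 - 102.340888*w^6 + 67.838376*w^5 - 88.4373*w^4 + 33.441132*w^3 - 21.378018*w^2 + 3.907314*w - 1.442897)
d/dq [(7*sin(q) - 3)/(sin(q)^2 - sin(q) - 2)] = (-7*sin(q)^2 + 6*sin(q) - 17)*cos(q)/(sin(q) + cos(q)^2 + 1)^2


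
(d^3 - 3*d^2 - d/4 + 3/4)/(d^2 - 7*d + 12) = (d^2 - 1/4)/(d - 4)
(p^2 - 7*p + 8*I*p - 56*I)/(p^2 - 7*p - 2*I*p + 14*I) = (p + 8*I)/(p - 2*I)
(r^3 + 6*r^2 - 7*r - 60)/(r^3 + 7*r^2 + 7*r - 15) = (r^2 + r - 12)/(r^2 + 2*r - 3)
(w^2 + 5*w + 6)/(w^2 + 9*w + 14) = (w + 3)/(w + 7)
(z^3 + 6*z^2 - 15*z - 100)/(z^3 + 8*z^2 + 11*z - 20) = (z^2 + z - 20)/(z^2 + 3*z - 4)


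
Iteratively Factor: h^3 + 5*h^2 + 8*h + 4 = (h + 2)*(h^2 + 3*h + 2) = (h + 2)^2*(h + 1)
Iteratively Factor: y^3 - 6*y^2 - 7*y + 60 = (y - 4)*(y^2 - 2*y - 15) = (y - 4)*(y + 3)*(y - 5)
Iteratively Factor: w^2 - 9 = (w - 3)*(w + 3)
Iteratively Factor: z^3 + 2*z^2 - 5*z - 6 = (z + 1)*(z^2 + z - 6) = (z + 1)*(z + 3)*(z - 2)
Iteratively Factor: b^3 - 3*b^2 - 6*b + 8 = (b - 4)*(b^2 + b - 2) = (b - 4)*(b - 1)*(b + 2)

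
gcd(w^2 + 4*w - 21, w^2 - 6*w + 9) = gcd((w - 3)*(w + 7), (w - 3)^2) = w - 3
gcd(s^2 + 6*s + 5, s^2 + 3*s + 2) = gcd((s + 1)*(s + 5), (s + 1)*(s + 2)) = s + 1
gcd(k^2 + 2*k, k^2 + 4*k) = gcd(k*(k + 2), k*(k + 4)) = k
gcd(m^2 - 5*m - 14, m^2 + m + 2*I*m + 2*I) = 1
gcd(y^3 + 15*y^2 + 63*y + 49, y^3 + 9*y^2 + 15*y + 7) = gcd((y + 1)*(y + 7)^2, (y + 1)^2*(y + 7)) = y^2 + 8*y + 7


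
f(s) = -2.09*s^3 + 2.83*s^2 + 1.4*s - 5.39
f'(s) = -6.27*s^2 + 5.66*s + 1.4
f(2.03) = -8.37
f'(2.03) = -12.95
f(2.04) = -8.50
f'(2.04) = -13.15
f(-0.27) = -5.52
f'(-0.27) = -0.59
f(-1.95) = 18.14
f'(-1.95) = -33.48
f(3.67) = -65.45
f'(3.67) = -62.28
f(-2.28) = 30.90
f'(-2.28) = -44.10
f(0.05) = -5.31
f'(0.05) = 1.67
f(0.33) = -4.69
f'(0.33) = 2.58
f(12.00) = -3192.59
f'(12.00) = -833.56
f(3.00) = -32.15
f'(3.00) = -38.05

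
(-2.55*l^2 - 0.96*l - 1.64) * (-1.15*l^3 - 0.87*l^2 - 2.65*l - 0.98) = 2.9325*l^5 + 3.3225*l^4 + 9.4787*l^3 + 6.4698*l^2 + 5.2868*l + 1.6072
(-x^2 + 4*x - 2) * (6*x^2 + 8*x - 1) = -6*x^4 + 16*x^3 + 21*x^2 - 20*x + 2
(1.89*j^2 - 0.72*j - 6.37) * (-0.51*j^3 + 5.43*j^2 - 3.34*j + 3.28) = -0.9639*j^5 + 10.6299*j^4 - 6.9735*j^3 - 25.9851*j^2 + 18.9142*j - 20.8936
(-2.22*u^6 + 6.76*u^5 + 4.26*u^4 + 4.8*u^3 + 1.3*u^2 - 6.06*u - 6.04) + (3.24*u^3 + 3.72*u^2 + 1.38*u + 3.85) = -2.22*u^6 + 6.76*u^5 + 4.26*u^4 + 8.04*u^3 + 5.02*u^2 - 4.68*u - 2.19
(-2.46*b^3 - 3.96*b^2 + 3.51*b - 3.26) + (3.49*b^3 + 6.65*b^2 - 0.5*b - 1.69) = 1.03*b^3 + 2.69*b^2 + 3.01*b - 4.95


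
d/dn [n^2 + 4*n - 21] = 2*n + 4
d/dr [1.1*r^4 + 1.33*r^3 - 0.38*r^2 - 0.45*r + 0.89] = 4.4*r^3 + 3.99*r^2 - 0.76*r - 0.45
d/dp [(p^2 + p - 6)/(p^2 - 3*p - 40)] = 2*(-2*p^2 - 34*p - 29)/(p^4 - 6*p^3 - 71*p^2 + 240*p + 1600)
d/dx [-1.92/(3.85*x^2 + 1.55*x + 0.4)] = (14.784*x + 2.976)/(3.85*x^2 + 1.55*x + 0.4)^2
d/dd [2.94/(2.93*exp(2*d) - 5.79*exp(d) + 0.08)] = (17.0226 - 17.2284*exp(d))*exp(d)/(2.93*exp(2*d) - 5.79*exp(d) + 0.08)^2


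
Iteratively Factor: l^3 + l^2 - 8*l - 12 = (l + 2)*(l^2 - l - 6) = (l + 2)^2*(l - 3)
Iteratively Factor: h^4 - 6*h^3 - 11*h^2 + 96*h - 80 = (h - 4)*(h^3 - 2*h^2 - 19*h + 20) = (h - 4)*(h - 1)*(h^2 - h - 20) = (h - 4)*(h - 1)*(h + 4)*(h - 5)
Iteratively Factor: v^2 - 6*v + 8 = (v - 4)*(v - 2)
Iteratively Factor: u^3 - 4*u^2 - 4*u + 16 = (u + 2)*(u^2 - 6*u + 8) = (u - 2)*(u + 2)*(u - 4)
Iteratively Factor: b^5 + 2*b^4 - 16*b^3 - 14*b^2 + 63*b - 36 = (b - 3)*(b^4 + 5*b^3 - b^2 - 17*b + 12) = (b - 3)*(b + 4)*(b^3 + b^2 - 5*b + 3) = (b - 3)*(b - 1)*(b + 4)*(b^2 + 2*b - 3) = (b - 3)*(b - 1)^2*(b + 4)*(b + 3)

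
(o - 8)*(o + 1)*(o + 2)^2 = o^4 - 3*o^3 - 32*o^2 - 60*o - 32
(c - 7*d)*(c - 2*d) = c^2 - 9*c*d + 14*d^2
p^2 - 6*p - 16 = (p - 8)*(p + 2)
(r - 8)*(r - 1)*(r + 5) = r^3 - 4*r^2 - 37*r + 40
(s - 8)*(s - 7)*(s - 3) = s^3 - 18*s^2 + 101*s - 168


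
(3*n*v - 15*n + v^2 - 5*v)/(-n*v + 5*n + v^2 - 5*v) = (3*n + v)/(-n + v)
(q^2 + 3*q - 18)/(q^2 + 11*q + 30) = (q - 3)/(q + 5)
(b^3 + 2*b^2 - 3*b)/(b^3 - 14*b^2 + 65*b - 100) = b*(b^2 + 2*b - 3)/(b^3 - 14*b^2 + 65*b - 100)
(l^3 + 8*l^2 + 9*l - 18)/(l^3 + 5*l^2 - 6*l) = (l + 3)/l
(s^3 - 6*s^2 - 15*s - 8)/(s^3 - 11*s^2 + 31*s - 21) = (s^3 - 6*s^2 - 15*s - 8)/(s^3 - 11*s^2 + 31*s - 21)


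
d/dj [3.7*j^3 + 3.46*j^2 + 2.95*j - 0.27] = 11.1*j^2 + 6.92*j + 2.95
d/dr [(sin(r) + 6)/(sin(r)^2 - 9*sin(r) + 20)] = (-12*sin(r) + cos(r)^2 + 73)*cos(r)/(sin(r)^2 - 9*sin(r) + 20)^2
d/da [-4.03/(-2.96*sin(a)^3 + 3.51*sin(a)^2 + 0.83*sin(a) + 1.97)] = (-35.7864*sin(a)^2 + 28.2906*sin(a) + 3.3449)*cos(a)/(-2.96*sin(a)^3 + 3.51*sin(a)^2 + 0.83*sin(a) + 1.97)^2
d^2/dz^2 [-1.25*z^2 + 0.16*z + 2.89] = -2.50000000000000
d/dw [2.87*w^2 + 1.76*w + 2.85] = 5.74*w + 1.76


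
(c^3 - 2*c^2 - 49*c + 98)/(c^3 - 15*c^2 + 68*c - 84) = (c + 7)/(c - 6)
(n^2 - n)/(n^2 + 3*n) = (n - 1)/(n + 3)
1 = 1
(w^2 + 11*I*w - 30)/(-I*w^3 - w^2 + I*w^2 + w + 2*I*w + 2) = (w^2 + 11*I*w - 30)/(-I*w^3 - w^2 + I*w^2 + w + 2*I*w + 2)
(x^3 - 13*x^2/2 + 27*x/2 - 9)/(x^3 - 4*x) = (2*x^2 - 9*x + 9)/(2*x*(x + 2))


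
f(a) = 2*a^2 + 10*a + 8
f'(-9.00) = -26.00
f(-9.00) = 80.00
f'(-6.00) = -14.00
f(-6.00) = 20.00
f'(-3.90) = -5.60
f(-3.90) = -0.58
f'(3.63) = 24.52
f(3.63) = 70.65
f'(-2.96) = -1.84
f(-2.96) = -4.08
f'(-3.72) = -4.88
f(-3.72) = -1.52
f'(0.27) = 11.08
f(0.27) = 10.85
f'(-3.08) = -2.32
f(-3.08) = -3.83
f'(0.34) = 11.36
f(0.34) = 11.63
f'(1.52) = 16.08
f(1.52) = 27.82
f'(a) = 4*a + 10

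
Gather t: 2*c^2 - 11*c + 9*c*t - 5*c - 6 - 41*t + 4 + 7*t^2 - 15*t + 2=2*c^2 - 16*c + 7*t^2 + t*(9*c - 56)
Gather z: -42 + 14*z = 14*z - 42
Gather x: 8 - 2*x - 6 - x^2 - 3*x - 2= -x^2 - 5*x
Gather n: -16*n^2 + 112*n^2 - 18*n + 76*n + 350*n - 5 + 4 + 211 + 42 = 96*n^2 + 408*n + 252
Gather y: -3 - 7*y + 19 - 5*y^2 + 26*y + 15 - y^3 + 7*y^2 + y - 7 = -y^3 + 2*y^2 + 20*y + 24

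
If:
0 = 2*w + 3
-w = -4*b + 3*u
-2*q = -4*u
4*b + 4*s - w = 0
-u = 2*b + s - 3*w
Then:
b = -111/56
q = -30/7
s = 45/28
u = -15/7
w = -3/2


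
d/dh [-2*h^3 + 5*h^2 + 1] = 2*h*(5 - 3*h)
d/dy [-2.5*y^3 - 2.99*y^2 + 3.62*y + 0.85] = -7.5*y^2 - 5.98*y + 3.62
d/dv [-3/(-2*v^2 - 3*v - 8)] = 3*(-4*v - 3)/(2*v^2 + 3*v + 8)^2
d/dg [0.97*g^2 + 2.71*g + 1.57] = 1.94*g + 2.71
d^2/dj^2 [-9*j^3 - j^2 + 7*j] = -54*j - 2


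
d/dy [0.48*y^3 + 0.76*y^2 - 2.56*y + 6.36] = 1.44*y^2 + 1.52*y - 2.56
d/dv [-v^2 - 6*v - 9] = -2*v - 6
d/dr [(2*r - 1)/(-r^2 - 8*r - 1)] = 2*(r^2 - r - 5)/(r^4 + 16*r^3 + 66*r^2 + 16*r + 1)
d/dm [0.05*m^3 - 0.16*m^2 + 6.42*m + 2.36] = 0.15*m^2 - 0.32*m + 6.42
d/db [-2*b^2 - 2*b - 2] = -4*b - 2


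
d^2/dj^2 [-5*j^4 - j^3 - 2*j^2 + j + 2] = -60*j^2 - 6*j - 4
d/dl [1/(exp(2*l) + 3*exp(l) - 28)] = (-2*exp(l) - 3)*exp(l)/(exp(2*l) + 3*exp(l) - 28)^2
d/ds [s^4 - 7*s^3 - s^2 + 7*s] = 4*s^3 - 21*s^2 - 2*s + 7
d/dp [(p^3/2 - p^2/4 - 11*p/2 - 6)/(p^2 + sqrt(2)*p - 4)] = ((2*p + sqrt(2))*(-2*p^3 + p^2 + 22*p + 24) + 2*(p^2 + sqrt(2)*p - 4)*(3*p^2 - p - 11))/(4*(p^2 + sqrt(2)*p - 4)^2)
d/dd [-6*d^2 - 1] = -12*d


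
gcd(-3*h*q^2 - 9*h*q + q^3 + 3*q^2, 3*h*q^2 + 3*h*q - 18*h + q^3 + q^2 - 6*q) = q + 3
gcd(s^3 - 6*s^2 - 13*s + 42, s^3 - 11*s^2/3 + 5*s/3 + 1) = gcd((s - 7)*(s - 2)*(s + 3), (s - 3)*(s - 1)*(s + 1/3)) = 1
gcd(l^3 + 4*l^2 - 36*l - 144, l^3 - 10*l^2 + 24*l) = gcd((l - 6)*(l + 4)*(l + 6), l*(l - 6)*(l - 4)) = l - 6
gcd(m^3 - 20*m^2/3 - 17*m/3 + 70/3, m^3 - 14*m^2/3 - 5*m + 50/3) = m^2 + m/3 - 10/3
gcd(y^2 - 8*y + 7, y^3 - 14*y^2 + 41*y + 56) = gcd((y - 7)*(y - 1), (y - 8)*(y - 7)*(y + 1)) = y - 7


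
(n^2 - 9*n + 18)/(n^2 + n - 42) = (n - 3)/(n + 7)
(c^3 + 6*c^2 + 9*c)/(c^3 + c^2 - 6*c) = (c + 3)/(c - 2)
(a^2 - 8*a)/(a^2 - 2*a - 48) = a/(a + 6)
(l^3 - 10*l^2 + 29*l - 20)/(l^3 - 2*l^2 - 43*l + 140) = (l - 1)/(l + 7)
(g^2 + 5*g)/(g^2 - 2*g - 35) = g/(g - 7)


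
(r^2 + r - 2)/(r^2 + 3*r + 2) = (r - 1)/(r + 1)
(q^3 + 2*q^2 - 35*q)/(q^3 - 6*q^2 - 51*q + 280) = q/(q - 8)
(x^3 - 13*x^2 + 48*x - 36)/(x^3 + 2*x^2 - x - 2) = (x^2 - 12*x + 36)/(x^2 + 3*x + 2)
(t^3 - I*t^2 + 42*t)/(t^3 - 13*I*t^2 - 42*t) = (t + 6*I)/(t - 6*I)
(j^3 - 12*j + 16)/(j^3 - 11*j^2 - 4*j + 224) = (j^2 - 4*j + 4)/(j^2 - 15*j + 56)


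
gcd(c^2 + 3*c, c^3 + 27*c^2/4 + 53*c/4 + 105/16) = 1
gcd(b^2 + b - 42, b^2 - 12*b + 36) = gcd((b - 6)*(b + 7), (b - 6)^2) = b - 6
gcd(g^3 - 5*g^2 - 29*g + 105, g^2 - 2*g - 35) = g^2 - 2*g - 35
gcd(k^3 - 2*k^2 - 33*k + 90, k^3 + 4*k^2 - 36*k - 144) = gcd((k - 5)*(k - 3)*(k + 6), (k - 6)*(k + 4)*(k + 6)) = k + 6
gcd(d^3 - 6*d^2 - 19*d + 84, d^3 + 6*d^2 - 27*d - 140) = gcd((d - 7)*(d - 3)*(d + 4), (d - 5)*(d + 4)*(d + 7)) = d + 4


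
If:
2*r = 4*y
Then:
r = 2*y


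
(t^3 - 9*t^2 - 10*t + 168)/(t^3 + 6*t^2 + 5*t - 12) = (t^2 - 13*t + 42)/(t^2 + 2*t - 3)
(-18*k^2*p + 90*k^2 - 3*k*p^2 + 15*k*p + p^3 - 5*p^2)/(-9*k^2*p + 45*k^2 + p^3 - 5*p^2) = (-6*k + p)/(-3*k + p)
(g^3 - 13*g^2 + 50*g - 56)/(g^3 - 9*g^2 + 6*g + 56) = (g - 2)/(g + 2)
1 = 1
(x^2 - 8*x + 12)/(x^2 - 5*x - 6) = (x - 2)/(x + 1)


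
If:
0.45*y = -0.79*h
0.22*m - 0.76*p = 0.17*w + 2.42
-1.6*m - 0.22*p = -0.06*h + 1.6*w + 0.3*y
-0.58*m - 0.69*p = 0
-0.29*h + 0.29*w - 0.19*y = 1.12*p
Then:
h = -8.55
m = 1.87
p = -1.57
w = -4.79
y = 15.00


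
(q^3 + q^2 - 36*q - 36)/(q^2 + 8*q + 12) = (q^2 - 5*q - 6)/(q + 2)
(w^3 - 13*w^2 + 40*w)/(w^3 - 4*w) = (w^2 - 13*w + 40)/(w^2 - 4)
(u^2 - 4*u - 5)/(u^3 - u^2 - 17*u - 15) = 1/(u + 3)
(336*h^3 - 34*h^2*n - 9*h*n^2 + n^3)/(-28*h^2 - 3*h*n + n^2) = (-48*h^2 - 2*h*n + n^2)/(4*h + n)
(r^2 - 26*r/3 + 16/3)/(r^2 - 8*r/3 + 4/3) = (r - 8)/(r - 2)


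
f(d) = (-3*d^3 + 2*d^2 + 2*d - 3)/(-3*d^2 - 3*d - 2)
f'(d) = (6*d + 3)*(-3*d^3 + 2*d^2 + 2*d - 3)/(-3*d^2 - 3*d - 2)^2 + (-9*d^2 + 4*d + 2)/(-3*d^2 - 3*d - 2) = (9*d^4 + 18*d^3 + 18*d^2 - 26*d - 13)/(9*d^4 + 18*d^3 + 21*d^2 + 12*d + 4)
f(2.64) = 1.26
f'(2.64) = 0.85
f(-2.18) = -3.42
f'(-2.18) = 1.55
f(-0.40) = 2.57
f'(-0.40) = -0.39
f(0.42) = 0.54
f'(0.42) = -1.33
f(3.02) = 1.60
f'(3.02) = 0.89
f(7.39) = 5.80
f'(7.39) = 0.99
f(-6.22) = -7.89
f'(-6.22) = 1.01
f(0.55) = 0.39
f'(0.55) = -0.87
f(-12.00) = -13.68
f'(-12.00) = 1.00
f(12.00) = 10.37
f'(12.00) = 1.00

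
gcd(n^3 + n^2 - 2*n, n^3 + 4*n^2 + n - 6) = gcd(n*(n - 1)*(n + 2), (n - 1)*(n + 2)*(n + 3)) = n^2 + n - 2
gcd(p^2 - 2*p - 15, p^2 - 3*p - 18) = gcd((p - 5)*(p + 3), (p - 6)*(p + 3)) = p + 3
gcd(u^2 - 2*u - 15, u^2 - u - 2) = 1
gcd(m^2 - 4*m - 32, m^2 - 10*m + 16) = m - 8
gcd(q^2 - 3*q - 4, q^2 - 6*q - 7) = q + 1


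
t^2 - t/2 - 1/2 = (t - 1)*(t + 1/2)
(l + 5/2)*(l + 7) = l^2 + 19*l/2 + 35/2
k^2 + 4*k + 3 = (k + 1)*(k + 3)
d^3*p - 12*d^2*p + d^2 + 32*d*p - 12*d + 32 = (d - 8)*(d - 4)*(d*p + 1)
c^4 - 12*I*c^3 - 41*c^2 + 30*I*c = c*(c - 6*I)*(c - 5*I)*(c - I)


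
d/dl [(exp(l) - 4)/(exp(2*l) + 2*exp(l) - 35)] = (-2*(exp(l) - 4)*(exp(l) + 1) + exp(2*l) + 2*exp(l) - 35)*exp(l)/(exp(2*l) + 2*exp(l) - 35)^2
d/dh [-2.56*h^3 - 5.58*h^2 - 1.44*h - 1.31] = -7.68*h^2 - 11.16*h - 1.44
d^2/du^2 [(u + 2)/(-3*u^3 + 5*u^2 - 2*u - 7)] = 2*(-(u + 2)*(9*u^2 - 10*u + 2)^2 + (9*u^2 - 10*u + (u + 2)*(9*u - 5) + 2)*(3*u^3 - 5*u^2 + 2*u + 7))/(3*u^3 - 5*u^2 + 2*u + 7)^3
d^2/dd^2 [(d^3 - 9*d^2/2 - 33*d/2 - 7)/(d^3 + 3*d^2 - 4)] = 3*(-5*d^3 - 3*d^2 - 33*d - 13)/(d^6 + 3*d^5 - 3*d^4 - 11*d^3 + 6*d^2 + 12*d - 8)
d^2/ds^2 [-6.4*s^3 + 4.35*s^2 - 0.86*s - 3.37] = 8.7 - 38.4*s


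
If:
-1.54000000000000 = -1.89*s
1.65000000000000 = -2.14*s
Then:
No Solution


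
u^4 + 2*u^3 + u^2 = u^2*(u + 1)^2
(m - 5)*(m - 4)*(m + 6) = m^3 - 3*m^2 - 34*m + 120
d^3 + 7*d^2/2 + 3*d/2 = d*(d + 1/2)*(d + 3)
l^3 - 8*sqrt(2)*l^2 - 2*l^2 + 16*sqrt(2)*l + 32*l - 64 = (l - 2)*(l - 4*sqrt(2))^2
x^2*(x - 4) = x^3 - 4*x^2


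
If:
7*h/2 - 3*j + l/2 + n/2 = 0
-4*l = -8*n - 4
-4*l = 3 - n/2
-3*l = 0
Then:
No Solution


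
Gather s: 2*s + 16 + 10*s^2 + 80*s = 10*s^2 + 82*s + 16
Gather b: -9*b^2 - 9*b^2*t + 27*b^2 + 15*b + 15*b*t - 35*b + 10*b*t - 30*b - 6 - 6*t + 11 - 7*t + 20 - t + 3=b^2*(18 - 9*t) + b*(25*t - 50) - 14*t + 28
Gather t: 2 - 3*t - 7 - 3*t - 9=-6*t - 14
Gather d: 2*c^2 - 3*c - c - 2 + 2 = 2*c^2 - 4*c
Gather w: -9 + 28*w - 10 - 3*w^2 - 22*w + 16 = -3*w^2 + 6*w - 3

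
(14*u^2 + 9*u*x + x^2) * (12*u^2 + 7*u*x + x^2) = 168*u^4 + 206*u^3*x + 89*u^2*x^2 + 16*u*x^3 + x^4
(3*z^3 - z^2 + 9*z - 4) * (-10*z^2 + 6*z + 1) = -30*z^5 + 28*z^4 - 93*z^3 + 93*z^2 - 15*z - 4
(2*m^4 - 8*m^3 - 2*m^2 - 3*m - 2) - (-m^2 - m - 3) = 2*m^4 - 8*m^3 - m^2 - 2*m + 1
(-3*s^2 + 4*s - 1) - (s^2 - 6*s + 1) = -4*s^2 + 10*s - 2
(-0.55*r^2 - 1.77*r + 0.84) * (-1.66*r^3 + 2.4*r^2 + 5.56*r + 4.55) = 0.913*r^5 + 1.6182*r^4 - 8.7004*r^3 - 10.3277*r^2 - 3.3831*r + 3.822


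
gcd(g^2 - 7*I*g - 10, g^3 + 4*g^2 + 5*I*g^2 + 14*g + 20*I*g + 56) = g - 2*I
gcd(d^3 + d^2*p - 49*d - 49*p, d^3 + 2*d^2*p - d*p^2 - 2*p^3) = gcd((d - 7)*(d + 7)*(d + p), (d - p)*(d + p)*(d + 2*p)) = d + p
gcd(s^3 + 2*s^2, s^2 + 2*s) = s^2 + 2*s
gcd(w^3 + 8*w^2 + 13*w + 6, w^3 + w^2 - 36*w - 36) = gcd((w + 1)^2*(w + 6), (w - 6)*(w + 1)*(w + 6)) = w^2 + 7*w + 6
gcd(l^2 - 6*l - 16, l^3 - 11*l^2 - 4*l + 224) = l - 8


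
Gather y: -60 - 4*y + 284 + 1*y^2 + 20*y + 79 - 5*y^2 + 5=-4*y^2 + 16*y + 308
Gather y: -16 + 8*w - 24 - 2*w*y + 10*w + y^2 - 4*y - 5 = 18*w + y^2 + y*(-2*w - 4) - 45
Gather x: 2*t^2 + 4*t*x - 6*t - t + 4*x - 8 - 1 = 2*t^2 - 7*t + x*(4*t + 4) - 9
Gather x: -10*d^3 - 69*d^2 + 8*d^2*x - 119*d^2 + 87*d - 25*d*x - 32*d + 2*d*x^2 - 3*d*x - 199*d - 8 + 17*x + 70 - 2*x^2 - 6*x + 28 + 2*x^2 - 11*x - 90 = -10*d^3 - 188*d^2 + 2*d*x^2 - 144*d + x*(8*d^2 - 28*d)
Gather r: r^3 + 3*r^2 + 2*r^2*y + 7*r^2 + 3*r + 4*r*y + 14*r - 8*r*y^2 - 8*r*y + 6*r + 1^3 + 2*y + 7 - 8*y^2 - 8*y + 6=r^3 + r^2*(2*y + 10) + r*(-8*y^2 - 4*y + 23) - 8*y^2 - 6*y + 14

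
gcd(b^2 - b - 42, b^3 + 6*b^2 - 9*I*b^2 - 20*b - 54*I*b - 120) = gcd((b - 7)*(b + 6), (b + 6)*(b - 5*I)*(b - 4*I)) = b + 6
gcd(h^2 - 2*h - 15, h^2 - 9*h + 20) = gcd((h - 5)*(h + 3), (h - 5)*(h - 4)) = h - 5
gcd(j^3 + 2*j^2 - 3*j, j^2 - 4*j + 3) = j - 1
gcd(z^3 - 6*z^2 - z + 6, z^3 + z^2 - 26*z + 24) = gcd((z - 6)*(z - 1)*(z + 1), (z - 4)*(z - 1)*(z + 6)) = z - 1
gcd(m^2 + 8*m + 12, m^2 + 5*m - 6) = m + 6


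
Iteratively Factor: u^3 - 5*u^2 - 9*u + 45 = (u - 5)*(u^2 - 9) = (u - 5)*(u - 3)*(u + 3)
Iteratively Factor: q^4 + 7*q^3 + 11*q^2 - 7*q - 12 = (q + 4)*(q^3 + 3*q^2 - q - 3) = (q + 1)*(q + 4)*(q^2 + 2*q - 3) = (q - 1)*(q + 1)*(q + 4)*(q + 3)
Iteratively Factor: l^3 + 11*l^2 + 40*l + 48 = (l + 3)*(l^2 + 8*l + 16) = (l + 3)*(l + 4)*(l + 4)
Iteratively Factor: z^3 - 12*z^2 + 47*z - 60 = (z - 4)*(z^2 - 8*z + 15) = (z - 4)*(z - 3)*(z - 5)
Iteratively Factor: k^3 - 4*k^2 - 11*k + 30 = (k - 2)*(k^2 - 2*k - 15) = (k - 2)*(k + 3)*(k - 5)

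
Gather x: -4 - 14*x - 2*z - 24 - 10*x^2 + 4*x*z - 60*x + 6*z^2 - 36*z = -10*x^2 + x*(4*z - 74) + 6*z^2 - 38*z - 28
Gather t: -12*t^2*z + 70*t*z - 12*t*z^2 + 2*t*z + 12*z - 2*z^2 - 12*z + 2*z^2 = -12*t^2*z + t*(-12*z^2 + 72*z)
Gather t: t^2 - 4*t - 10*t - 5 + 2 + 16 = t^2 - 14*t + 13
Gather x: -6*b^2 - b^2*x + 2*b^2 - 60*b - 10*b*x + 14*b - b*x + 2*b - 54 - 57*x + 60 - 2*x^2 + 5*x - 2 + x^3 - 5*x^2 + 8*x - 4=-4*b^2 - 44*b + x^3 - 7*x^2 + x*(-b^2 - 11*b - 44)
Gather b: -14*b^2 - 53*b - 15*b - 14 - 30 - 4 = -14*b^2 - 68*b - 48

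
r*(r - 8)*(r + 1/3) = r^3 - 23*r^2/3 - 8*r/3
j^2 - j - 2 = (j - 2)*(j + 1)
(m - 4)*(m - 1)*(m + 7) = m^3 + 2*m^2 - 31*m + 28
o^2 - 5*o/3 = o*(o - 5/3)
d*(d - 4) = d^2 - 4*d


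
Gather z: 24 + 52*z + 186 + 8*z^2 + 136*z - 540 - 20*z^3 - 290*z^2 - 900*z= -20*z^3 - 282*z^2 - 712*z - 330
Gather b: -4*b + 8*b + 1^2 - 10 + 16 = 4*b + 7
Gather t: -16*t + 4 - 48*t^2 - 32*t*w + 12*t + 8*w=-48*t^2 + t*(-32*w - 4) + 8*w + 4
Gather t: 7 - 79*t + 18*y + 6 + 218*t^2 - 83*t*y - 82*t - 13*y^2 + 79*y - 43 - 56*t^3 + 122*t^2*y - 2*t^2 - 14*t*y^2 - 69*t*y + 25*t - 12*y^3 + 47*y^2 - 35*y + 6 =-56*t^3 + t^2*(122*y + 216) + t*(-14*y^2 - 152*y - 136) - 12*y^3 + 34*y^2 + 62*y - 24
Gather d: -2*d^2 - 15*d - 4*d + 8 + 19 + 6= -2*d^2 - 19*d + 33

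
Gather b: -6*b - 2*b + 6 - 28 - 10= -8*b - 32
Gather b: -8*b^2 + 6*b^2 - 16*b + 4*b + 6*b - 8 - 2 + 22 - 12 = -2*b^2 - 6*b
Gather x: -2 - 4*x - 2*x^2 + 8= -2*x^2 - 4*x + 6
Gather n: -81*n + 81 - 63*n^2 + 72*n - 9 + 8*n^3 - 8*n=8*n^3 - 63*n^2 - 17*n + 72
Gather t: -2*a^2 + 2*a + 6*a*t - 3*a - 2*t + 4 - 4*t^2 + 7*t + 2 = -2*a^2 - a - 4*t^2 + t*(6*a + 5) + 6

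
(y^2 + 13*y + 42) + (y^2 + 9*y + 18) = 2*y^2 + 22*y + 60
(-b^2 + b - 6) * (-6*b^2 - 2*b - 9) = 6*b^4 - 4*b^3 + 43*b^2 + 3*b + 54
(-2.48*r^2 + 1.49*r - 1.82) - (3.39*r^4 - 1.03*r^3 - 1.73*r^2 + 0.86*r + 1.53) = -3.39*r^4 + 1.03*r^3 - 0.75*r^2 + 0.63*r - 3.35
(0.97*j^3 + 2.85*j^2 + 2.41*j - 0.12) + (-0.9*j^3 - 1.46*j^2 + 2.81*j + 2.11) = 0.07*j^3 + 1.39*j^2 + 5.22*j + 1.99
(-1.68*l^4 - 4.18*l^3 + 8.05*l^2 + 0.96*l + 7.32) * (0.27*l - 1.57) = -0.4536*l^5 + 1.509*l^4 + 8.7361*l^3 - 12.3793*l^2 + 0.4692*l - 11.4924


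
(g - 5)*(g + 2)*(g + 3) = g^3 - 19*g - 30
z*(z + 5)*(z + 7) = z^3 + 12*z^2 + 35*z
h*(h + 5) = h^2 + 5*h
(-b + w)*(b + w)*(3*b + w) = -3*b^3 - b^2*w + 3*b*w^2 + w^3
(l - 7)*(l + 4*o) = l^2 + 4*l*o - 7*l - 28*o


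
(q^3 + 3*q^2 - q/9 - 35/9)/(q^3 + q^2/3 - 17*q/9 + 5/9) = (3*q + 7)/(3*q - 1)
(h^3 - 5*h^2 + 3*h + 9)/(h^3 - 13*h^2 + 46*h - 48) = (h^2 - 2*h - 3)/(h^2 - 10*h + 16)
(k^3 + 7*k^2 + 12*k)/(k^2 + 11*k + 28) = k*(k + 3)/(k + 7)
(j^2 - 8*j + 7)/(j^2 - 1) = (j - 7)/(j + 1)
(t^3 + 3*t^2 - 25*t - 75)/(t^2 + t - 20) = (t^2 - 2*t - 15)/(t - 4)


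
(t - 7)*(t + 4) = t^2 - 3*t - 28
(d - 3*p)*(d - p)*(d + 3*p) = d^3 - d^2*p - 9*d*p^2 + 9*p^3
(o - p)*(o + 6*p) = o^2 + 5*o*p - 6*p^2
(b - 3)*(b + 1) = b^2 - 2*b - 3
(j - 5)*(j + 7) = j^2 + 2*j - 35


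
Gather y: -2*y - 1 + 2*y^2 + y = 2*y^2 - y - 1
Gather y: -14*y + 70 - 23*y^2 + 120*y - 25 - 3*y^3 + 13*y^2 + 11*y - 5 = -3*y^3 - 10*y^2 + 117*y + 40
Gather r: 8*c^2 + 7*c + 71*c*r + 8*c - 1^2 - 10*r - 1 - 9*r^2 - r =8*c^2 + 15*c - 9*r^2 + r*(71*c - 11) - 2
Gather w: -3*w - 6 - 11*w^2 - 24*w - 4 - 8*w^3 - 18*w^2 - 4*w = -8*w^3 - 29*w^2 - 31*w - 10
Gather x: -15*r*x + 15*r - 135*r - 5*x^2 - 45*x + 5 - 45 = -120*r - 5*x^2 + x*(-15*r - 45) - 40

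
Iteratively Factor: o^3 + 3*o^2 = (o)*(o^2 + 3*o) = o^2*(o + 3)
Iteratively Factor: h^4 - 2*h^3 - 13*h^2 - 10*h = (h - 5)*(h^3 + 3*h^2 + 2*h) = (h - 5)*(h + 1)*(h^2 + 2*h) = (h - 5)*(h + 1)*(h + 2)*(h)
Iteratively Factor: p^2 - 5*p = (p - 5)*(p)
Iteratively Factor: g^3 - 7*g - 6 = (g + 2)*(g^2 - 2*g - 3) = (g - 3)*(g + 2)*(g + 1)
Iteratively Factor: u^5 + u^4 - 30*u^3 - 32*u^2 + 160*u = (u + 4)*(u^4 - 3*u^3 - 18*u^2 + 40*u) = u*(u + 4)*(u^3 - 3*u^2 - 18*u + 40) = u*(u - 5)*(u + 4)*(u^2 + 2*u - 8) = u*(u - 5)*(u - 2)*(u + 4)*(u + 4)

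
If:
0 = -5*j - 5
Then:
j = -1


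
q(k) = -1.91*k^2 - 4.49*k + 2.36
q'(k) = -3.82*k - 4.49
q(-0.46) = 4.02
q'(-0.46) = -2.73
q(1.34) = -7.09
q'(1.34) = -9.61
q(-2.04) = 3.57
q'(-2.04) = 3.30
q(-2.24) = 2.83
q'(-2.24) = 4.07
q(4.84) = -64.11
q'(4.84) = -22.98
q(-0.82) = 4.76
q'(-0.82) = -1.36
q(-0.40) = 3.85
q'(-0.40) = -2.96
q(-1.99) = 3.73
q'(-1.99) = 3.11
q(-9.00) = -111.94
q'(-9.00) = 29.89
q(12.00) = -326.56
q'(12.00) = -50.33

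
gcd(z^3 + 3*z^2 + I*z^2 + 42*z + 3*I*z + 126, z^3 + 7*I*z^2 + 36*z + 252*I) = z^2 + I*z + 42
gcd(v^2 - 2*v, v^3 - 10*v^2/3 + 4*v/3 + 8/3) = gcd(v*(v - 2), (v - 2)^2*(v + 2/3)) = v - 2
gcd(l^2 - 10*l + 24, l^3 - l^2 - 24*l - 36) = l - 6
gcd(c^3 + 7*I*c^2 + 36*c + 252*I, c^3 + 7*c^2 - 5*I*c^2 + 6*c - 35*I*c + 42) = c - 6*I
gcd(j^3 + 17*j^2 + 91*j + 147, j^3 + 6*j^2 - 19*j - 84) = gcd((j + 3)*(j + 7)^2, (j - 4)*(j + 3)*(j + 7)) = j^2 + 10*j + 21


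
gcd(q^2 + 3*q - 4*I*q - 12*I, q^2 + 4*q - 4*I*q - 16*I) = q - 4*I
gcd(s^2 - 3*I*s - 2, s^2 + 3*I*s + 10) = s - 2*I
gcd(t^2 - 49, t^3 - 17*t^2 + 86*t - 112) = t - 7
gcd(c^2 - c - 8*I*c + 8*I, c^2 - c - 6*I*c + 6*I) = c - 1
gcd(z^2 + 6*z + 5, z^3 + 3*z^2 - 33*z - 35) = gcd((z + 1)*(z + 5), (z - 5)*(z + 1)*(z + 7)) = z + 1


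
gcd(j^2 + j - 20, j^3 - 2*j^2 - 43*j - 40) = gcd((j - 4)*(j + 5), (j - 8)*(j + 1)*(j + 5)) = j + 5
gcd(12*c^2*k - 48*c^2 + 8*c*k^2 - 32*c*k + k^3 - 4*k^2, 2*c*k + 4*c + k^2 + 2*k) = 2*c + k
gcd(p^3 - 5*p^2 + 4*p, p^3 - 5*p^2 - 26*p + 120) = p - 4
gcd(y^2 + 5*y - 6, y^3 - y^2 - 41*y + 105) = 1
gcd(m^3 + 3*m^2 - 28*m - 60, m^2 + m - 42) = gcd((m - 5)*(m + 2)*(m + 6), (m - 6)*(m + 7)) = 1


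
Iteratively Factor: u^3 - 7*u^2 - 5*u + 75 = (u + 3)*(u^2 - 10*u + 25) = (u - 5)*(u + 3)*(u - 5)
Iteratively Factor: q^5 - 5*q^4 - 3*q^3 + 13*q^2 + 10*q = (q)*(q^4 - 5*q^3 - 3*q^2 + 13*q + 10) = q*(q + 1)*(q^3 - 6*q^2 + 3*q + 10) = q*(q + 1)^2*(q^2 - 7*q + 10) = q*(q - 2)*(q + 1)^2*(q - 5)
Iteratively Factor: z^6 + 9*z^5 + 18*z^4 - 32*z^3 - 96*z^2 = (z)*(z^5 + 9*z^4 + 18*z^3 - 32*z^2 - 96*z) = z*(z + 3)*(z^4 + 6*z^3 - 32*z) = z*(z - 2)*(z + 3)*(z^3 + 8*z^2 + 16*z) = z*(z - 2)*(z + 3)*(z + 4)*(z^2 + 4*z) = z^2*(z - 2)*(z + 3)*(z + 4)*(z + 4)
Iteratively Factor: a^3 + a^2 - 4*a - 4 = (a - 2)*(a^2 + 3*a + 2) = (a - 2)*(a + 2)*(a + 1)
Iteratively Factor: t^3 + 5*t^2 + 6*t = (t + 2)*(t^2 + 3*t) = (t + 2)*(t + 3)*(t)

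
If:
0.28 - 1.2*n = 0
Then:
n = 0.23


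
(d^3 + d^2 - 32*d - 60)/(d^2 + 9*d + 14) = (d^2 - d - 30)/(d + 7)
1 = 1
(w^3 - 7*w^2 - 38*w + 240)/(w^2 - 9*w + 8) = (w^2 + w - 30)/(w - 1)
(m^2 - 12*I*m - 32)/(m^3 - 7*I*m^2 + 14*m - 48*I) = (m - 4*I)/(m^2 + I*m + 6)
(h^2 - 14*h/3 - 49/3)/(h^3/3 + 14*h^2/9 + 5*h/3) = 3*(3*h^2 - 14*h - 49)/(h*(3*h^2 + 14*h + 15))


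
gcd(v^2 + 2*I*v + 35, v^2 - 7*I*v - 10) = v - 5*I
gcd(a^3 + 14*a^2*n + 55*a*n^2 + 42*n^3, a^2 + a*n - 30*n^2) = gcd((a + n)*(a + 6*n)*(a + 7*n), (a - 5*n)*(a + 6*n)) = a + 6*n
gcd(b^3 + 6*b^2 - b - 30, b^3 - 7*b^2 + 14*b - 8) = b - 2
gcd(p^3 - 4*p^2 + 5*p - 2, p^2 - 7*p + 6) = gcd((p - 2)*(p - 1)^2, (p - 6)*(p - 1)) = p - 1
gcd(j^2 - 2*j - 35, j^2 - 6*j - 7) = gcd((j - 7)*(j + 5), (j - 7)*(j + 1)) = j - 7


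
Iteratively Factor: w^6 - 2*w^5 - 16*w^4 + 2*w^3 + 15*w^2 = (w + 3)*(w^5 - 5*w^4 - w^3 + 5*w^2) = w*(w + 3)*(w^4 - 5*w^3 - w^2 + 5*w) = w*(w + 1)*(w + 3)*(w^3 - 6*w^2 + 5*w) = w*(w - 5)*(w + 1)*(w + 3)*(w^2 - w) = w*(w - 5)*(w - 1)*(w + 1)*(w + 3)*(w)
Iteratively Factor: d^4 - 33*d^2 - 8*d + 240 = (d - 3)*(d^3 + 3*d^2 - 24*d - 80) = (d - 5)*(d - 3)*(d^2 + 8*d + 16) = (d - 5)*(d - 3)*(d + 4)*(d + 4)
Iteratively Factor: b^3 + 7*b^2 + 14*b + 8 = (b + 1)*(b^2 + 6*b + 8) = (b + 1)*(b + 4)*(b + 2)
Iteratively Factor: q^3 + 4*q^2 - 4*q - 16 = (q + 2)*(q^2 + 2*q - 8) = (q + 2)*(q + 4)*(q - 2)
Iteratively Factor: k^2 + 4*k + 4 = (k + 2)*(k + 2)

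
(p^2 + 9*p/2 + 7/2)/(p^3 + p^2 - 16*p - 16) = (p + 7/2)/(p^2 - 16)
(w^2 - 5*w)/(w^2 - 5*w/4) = 4*(w - 5)/(4*w - 5)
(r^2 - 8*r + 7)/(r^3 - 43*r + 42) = (r - 7)/(r^2 + r - 42)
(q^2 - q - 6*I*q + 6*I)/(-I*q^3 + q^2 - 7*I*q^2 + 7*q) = (I*q^2 + q*(6 - I) - 6)/(q*(q^2 + q*(7 + I) + 7*I))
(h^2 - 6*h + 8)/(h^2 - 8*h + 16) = (h - 2)/(h - 4)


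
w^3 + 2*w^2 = w^2*(w + 2)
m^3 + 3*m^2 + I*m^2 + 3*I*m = m*(m + 3)*(m + I)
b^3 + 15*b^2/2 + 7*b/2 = b*(b + 1/2)*(b + 7)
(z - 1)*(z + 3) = z^2 + 2*z - 3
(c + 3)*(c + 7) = c^2 + 10*c + 21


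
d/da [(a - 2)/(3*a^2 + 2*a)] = (-3*a^2 + 12*a + 4)/(a^2*(9*a^2 + 12*a + 4))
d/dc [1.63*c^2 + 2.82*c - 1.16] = 3.26*c + 2.82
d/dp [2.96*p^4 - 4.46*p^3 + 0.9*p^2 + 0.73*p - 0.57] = 11.84*p^3 - 13.38*p^2 + 1.8*p + 0.73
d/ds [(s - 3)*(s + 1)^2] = (s + 1)*(3*s - 5)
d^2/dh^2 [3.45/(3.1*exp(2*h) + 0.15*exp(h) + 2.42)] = (3.45*(6.2*exp(h) + 0.15)*(12.4*exp(h) + 0.3)*exp(h) - (42.78*exp(h) + 0.5175)*(3.1*exp(2*h) + 0.15*exp(h) + 2.42))*exp(h)/(3.1*exp(2*h) + 0.15*exp(h) + 2.42)^3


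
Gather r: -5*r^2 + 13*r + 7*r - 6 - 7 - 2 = -5*r^2 + 20*r - 15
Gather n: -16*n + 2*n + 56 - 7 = 49 - 14*n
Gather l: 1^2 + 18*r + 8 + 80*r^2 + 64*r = 80*r^2 + 82*r + 9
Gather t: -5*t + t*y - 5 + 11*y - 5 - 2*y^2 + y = t*(y - 5) - 2*y^2 + 12*y - 10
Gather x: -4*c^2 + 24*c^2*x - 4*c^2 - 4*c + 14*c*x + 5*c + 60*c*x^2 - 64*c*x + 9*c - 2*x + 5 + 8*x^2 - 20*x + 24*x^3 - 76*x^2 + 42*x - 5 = -8*c^2 + 10*c + 24*x^3 + x^2*(60*c - 68) + x*(24*c^2 - 50*c + 20)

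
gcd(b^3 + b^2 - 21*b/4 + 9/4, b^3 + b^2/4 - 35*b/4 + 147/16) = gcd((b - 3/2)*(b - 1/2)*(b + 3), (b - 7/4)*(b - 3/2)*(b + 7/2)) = b - 3/2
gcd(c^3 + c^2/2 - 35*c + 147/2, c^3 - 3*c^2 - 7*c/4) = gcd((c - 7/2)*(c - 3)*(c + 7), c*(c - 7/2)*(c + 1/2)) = c - 7/2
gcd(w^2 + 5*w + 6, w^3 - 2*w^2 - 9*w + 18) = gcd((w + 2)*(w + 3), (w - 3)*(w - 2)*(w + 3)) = w + 3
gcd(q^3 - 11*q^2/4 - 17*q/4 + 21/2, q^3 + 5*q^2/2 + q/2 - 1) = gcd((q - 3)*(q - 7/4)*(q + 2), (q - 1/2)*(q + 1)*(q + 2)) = q + 2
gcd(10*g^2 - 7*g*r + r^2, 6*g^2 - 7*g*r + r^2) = 1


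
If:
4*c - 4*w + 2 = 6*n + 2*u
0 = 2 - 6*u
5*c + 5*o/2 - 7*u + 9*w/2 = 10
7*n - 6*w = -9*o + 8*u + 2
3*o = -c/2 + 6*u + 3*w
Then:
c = -88/1073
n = -2846/3219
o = 7268/3219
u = 1/3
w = 5078/3219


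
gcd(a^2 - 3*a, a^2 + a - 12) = a - 3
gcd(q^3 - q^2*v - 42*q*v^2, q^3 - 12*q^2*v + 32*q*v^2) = q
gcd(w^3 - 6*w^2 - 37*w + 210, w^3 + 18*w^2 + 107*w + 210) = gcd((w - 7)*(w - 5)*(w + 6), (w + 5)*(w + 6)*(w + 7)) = w + 6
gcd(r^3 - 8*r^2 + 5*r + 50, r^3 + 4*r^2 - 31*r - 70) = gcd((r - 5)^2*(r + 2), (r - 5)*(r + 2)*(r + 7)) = r^2 - 3*r - 10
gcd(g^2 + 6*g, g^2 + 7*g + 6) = g + 6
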